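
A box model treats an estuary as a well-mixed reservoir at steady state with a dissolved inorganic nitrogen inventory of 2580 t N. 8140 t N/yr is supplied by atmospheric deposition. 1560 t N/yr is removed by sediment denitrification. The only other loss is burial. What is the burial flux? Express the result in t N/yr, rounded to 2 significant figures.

6600 t N/yr

At steady state ΣF_in = ΣF_out.
ΣF_in = 8140.0 t N/yr.
Burial flux = ΣF_in − (1560) = 8140.0 − 1560 = 6580 t N/yr.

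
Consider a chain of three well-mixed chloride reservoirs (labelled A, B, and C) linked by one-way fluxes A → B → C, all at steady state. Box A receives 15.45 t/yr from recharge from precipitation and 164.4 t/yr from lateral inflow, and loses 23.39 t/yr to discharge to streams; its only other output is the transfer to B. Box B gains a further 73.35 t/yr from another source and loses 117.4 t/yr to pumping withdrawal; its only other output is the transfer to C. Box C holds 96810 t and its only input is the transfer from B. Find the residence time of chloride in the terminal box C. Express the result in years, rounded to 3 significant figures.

Box A: F(A→B) = (15.45 + 164.4) − 23.39 = 156.46 t/yr.
Box B: F(B→C) = (156.46 + 73.35) − 117.4 = 112.41 t/yr.
Box C throughput = its input = 112.41 t/yr; τ = 96810 / 112.41 = 861.2 yr.

861 yr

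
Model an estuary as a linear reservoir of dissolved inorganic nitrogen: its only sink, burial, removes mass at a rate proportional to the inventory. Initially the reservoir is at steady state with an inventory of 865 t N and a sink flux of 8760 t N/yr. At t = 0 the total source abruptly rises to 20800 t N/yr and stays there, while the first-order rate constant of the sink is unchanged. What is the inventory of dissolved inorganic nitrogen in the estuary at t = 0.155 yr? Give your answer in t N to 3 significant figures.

τ = M₀/F₀ = 865/8760 = 0.09874 yr; rate constant k = 1/τ.
New steady state M_∞ = F₁/k = F₁·τ = 20800 × 0.09874 = 2053.9 t N.
M(t) = M_∞ + (M₀ − M_∞)·e^(−t/τ); t/τ = 0.155/0.09874 = 1.570, so e^(−t/τ) = 0.2081.
M(t) = 2053.9 − 1189 × 0.2081 = 1806.5 t N.

1810 t N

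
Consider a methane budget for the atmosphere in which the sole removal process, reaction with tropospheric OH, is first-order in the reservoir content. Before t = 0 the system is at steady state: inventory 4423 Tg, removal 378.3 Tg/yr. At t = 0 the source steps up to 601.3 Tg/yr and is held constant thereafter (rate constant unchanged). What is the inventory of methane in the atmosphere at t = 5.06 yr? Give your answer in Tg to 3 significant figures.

Residence time τ = M₀/F₀ = 11.69 yr. The eventual steady state is M_∞ = M₀·(F₁/F₀) = 4423 × 601.3/378.3 = 7030.3 Tg.
The anomaly ΔM(t) = M(t) − M_∞ decays as ΔM₀·e^(−t/τ) with ΔM₀ = 4423 − 7030.3 = −2607 Tg.
At t = 5.06 yr, e^(−t/τ) = e^(−0.4328) = 0.6487, so ΔM = −1691 Tg and M = 7030.3 − 1691 = 5338.9 Tg.

5340 Tg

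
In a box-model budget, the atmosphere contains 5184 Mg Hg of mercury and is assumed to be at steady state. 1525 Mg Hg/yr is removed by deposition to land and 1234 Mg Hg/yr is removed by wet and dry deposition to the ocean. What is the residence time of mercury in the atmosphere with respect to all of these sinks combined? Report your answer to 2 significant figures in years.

1.9 yr

Total removal flux = 1525 + 1234 = 2759.0 Mg Hg/yr.
τ = M / ΣF_out = 5184 / 2759.0 = 1.879 yr.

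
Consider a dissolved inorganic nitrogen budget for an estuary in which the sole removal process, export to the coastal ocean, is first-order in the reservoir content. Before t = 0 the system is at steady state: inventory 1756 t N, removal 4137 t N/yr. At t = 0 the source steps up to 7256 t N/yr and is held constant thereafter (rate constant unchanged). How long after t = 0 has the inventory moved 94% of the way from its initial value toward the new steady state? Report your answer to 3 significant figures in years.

τ = M₀/F₀ = 1756/4137 = 0.4245 yr.
The remaining gap fraction is e^(−t/τ); 94% covered ⇒ e^(−t/τ) = 0.0600.
t = −τ ln(0.0600) = 0.4245 × 2.813 = 1.194 yr.

1.19 yr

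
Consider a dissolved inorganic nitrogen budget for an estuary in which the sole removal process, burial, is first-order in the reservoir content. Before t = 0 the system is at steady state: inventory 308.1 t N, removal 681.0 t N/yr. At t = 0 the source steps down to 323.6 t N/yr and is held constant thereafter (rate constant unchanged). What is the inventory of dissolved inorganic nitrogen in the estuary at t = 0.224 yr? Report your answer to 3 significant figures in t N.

The sink rate constant is k = F₀/M₀ = 681.0/308.1 = 2.210 yr⁻¹.
Solving dM/dt = F₁ − kM with M(0) = M₀ gives M(t) = F₁/k + (M₀ − F₁/k)·e^(−kt).
F₁/k = 323.6/2.210 = 146.40 t N; kt = 2.210 × 0.224 = 0.4951, e^(−kt) = 0.6095.
M(0.224) = 146.40 + (308.1 − 146.40) × 0.6095 = 146.40 + 98.55 = 244.96 t N.

245 t N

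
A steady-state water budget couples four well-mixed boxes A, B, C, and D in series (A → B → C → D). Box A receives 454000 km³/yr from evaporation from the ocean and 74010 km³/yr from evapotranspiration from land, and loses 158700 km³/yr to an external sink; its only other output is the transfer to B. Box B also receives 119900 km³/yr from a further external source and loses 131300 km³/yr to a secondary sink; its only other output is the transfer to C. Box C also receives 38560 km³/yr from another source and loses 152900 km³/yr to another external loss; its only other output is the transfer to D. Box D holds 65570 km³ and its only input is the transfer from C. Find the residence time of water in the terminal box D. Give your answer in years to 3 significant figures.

0.269 yr

Box A: F(A→B) = (454000 + 74010) − 158700 = 369310 km³/yr.
Box B: F(B→C) = (369310 + 119900) − 131300 = 357910 km³/yr.
Box C: F(C→D) = (357910 + 38560) − 152900 = 243570 km³/yr.
Box D throughput = its input = 243570 km³/yr; τ = 65570 / 243570 = 0.2692 yr.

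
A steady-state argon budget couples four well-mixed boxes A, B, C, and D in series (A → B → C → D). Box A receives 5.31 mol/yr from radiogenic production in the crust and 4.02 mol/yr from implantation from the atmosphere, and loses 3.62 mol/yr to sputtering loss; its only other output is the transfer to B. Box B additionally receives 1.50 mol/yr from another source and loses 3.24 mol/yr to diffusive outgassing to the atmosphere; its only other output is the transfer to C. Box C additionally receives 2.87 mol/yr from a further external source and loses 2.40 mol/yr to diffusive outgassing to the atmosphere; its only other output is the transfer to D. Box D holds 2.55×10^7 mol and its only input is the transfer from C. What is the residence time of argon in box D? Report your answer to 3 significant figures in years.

5.74×10^6 yr

Box A: F(A→B) = (5.31 + 4.02) − 3.62 = 5.7100 mol/yr.
Box B: F(B→C) = (5.7100 + 1.50) − 3.24 = 3.9700 mol/yr.
Box C: F(C→D) = (3.9700 + 2.87) − 2.40 = 4.4400 mol/yr.
Box D throughput = its input = 4.4400 mol/yr; τ = 2.55×10^7 / 4.4400 = 5.743×10^6 yr.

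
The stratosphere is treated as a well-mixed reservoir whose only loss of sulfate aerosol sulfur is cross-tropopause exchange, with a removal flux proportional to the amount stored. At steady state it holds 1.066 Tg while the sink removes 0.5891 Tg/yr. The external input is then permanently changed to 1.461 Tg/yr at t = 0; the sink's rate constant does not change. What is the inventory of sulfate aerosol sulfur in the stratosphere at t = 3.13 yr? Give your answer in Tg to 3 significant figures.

2.36 Tg

The sink rate constant is k = F₀/M₀ = 0.5891/1.066 = 0.5526 yr⁻¹.
Solving dM/dt = F₁ − kM with M(0) = M₀ gives M(t) = F₁/k + (M₀ − F₁/k)·e^(−kt).
F₁/k = 1.461/0.5526 = 2.6437 Tg; kt = 0.5526 × 3.13 = 1.730, e^(−kt) = 0.1773.
M(3.13) = 2.6437 + (1.066 − 2.6437) × 0.1773 = 2.6437 − 0.2798 = 2.3640 Tg.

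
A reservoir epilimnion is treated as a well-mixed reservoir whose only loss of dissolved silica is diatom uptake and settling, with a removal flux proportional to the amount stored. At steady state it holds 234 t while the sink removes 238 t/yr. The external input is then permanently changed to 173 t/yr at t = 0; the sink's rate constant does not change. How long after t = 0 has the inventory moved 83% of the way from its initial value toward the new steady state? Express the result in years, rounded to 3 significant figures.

τ = M₀/F₀ = 234/238 = 0.9832 yr.
The remaining gap fraction is e^(−t/τ); 83% covered ⇒ e^(−t/τ) = 0.170.
t = −τ ln(0.170) = 0.9832 × 1.772 = 1.742 yr.

1.74 yr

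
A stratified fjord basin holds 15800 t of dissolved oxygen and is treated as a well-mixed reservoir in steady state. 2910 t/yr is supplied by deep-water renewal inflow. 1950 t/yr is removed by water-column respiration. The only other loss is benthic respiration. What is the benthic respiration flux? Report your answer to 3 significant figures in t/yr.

At steady state ΣF_in = ΣF_out.
ΣF_in = 2910.0 t/yr.
Benthic respiration flux = ΣF_in − (1950) = 2910.0 − 1950 = 960.0 t/yr.

960 t/yr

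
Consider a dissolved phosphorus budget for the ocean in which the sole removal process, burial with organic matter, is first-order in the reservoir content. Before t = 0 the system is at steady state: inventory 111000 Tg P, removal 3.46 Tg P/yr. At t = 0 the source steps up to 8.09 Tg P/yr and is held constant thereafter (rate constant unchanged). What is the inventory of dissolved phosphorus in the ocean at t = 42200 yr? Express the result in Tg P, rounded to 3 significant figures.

Residence time τ = M₀/F₀ = 32080 yr. The eventual steady state is M_∞ = M₀·(F₁/F₀) = 111000 × 8.09/3.46 = 259530 Tg P.
The anomaly ΔM(t) = M(t) − M_∞ decays as ΔM₀·e^(−t/τ) with ΔM₀ = 111000 − 259530 = −148500 Tg P.
At t = 42200 yr, e^(−t/τ) = e^(−1.315) = 0.2684, so ΔM = −39860 Tg P and M = 259530 − 39860 = 219670 Tg P.

220000 Tg P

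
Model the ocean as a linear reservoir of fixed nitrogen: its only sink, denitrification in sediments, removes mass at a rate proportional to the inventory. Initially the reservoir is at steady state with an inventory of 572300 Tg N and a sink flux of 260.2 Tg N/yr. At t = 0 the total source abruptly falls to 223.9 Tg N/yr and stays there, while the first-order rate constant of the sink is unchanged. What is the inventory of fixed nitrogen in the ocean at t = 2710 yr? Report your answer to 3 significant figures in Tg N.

516000 Tg N

τ = M₀/F₀ = 572300/260.2 = 2199 yr; rate constant k = 1/τ.
New steady state M_∞ = F₁/k = F₁·τ = 223.9 × 2199 = 492460 Tg N.
M(t) = M_∞ + (M₀ − M_∞)·e^(−t/τ); t/τ = 2710/2199 = 1.232, so e^(−t/τ) = 0.2917.
M(t) = 492460 + 79840 × 0.2917 = 515750 Tg N.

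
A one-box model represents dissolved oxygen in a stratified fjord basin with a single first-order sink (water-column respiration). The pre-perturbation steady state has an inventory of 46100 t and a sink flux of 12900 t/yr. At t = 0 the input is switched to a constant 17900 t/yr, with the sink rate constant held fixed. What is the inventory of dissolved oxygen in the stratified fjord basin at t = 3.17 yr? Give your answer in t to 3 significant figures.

56600 t

τ = M₀/F₀ = 46100/12900 = 3.574 yr; rate constant k = 1/τ.
New steady state M_∞ = F₁/k = F₁·τ = 17900 × 3.574 = 63968 t.
M(t) = M_∞ + (M₀ − M_∞)·e^(−t/τ); t/τ = 3.17/3.574 = 0.8870, so e^(−t/τ) = 0.4119.
M(t) = 63968 − 17870 × 0.4119 = 56609 t.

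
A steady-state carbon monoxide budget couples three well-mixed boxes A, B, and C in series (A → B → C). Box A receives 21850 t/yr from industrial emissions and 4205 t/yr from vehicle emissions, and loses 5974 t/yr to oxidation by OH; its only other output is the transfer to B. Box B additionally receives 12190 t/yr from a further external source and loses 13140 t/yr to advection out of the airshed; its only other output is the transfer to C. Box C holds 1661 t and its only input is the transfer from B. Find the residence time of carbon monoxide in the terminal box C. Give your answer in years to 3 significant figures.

Box A: F(A→B) = (21850 + 4205) − 5974 = 20081 t/yr.
Box B: F(B→C) = (20081 + 12190) − 13140 = 19131 t/yr.
Box C throughput = its input = 19131 t/yr; τ = 1661 / 19131 = 0.08682 yr.

0.0868 yr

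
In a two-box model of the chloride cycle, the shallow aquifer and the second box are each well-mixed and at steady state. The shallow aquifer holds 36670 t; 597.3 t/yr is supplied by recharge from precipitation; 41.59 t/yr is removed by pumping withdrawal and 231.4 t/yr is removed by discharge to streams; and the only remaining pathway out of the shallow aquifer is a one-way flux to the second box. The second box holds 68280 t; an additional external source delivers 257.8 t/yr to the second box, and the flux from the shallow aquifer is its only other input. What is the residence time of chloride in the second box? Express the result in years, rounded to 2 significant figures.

Balance the shallow aquifer: ΣF_in = 597.30 t/yr.
Flux to the second box = ΣF_in − (41.59 + 231.4) = 324.31 t/yr.
Total input to the second box = 324.31 + 257.8 = 582.11 t/yr; at steady state this equals its total output.
τ = M / F = 68280 / 582.11 = 117.3 yr.

120 yr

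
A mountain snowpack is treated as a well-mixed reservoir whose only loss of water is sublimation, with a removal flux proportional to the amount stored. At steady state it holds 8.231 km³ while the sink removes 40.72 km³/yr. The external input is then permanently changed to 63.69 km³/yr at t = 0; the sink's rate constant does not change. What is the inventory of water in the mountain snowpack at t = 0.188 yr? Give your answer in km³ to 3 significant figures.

Residence time τ = M₀/F₀ = 0.2021 yr. The eventual steady state is M_∞ = M₀·(F₁/F₀) = 8.231 × 63.69/40.72 = 12.874 km³.
The anomaly ΔM(t) = M(t) − M_∞ decays as ΔM₀·e^(−t/τ) with ΔM₀ = 8.231 − 12.874 = −4.643 km³.
At t = 0.188 yr, e^(−t/τ) = e^(−0.9301) = 0.3945, so ΔM = −1.832 km³ and M = 12.874 − 1.832 = 11.042 km³.

11.0 km³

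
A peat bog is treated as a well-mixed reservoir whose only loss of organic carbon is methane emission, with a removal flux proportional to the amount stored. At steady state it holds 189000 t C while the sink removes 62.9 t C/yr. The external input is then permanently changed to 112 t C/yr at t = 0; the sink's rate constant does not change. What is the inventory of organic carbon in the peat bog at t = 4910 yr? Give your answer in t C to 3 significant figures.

308000 t C

The sink rate constant is k = F₀/M₀ = 62.9/189000 = 0.0003328 yr⁻¹.
Solving dM/dt = F₁ − kM with M(0) = M₀ gives M(t) = F₁/k + (M₀ − F₁/k)·e^(−kt).
F₁/k = 112/0.0003328 = 336530 t C; kt = 0.0003328 × 4910 = 1.634, e^(−kt) = 0.1951.
M(4910) = 336530 + (189000 − 336530) × 0.1951 = 336530 − 28790 = 307750 t C.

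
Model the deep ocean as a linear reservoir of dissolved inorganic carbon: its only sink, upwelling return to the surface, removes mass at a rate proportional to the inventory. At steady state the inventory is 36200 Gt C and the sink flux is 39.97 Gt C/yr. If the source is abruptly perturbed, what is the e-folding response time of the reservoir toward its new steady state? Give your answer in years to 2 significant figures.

For a linear reservoir the response time equals the residence time τ = M/F.
τ = 36200 / 39.97 = 905.7 yr.

910 yr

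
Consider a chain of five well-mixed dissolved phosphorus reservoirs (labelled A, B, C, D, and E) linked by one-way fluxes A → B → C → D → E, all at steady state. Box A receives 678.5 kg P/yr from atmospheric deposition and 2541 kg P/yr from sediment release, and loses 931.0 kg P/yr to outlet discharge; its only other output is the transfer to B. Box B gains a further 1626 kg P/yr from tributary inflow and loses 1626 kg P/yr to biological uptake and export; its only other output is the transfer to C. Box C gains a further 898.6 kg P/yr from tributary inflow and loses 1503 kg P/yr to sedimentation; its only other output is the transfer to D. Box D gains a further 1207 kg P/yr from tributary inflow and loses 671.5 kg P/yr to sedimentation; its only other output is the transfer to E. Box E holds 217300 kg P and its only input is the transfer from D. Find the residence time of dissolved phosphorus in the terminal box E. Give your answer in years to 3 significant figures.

97.9 yr

Box A: F(A→B) = (678.5 + 2541) − 931.0 = 2288.5 kg P/yr.
Box B: F(B→C) = (2288.5 + 1626) − 1626 = 2288.5 kg P/yr.
Box C: F(C→D) = (2288.5 + 898.6) − 1503 = 1684.1 kg P/yr.
Box D: F(D→E) = (1684.1 + 1207) − 671.5 = 2219.6 kg P/yr.
Box E throughput = its input = 2219.6 kg P/yr; τ = 217300 / 2219.6 = 97.90 yr.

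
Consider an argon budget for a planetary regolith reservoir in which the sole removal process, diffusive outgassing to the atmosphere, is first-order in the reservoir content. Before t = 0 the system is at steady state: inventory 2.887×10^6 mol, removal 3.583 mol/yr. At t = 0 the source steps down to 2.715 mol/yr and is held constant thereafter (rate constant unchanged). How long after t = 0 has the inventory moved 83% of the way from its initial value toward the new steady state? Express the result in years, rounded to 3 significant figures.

τ = M₀/F₀ = 2.887×10^6/3.583 = 805700 yr.
The remaining gap fraction is e^(−t/τ); 83% covered ⇒ e^(−t/τ) = 0.170.
t = −τ ln(0.170) = 805700 × 1.772 = 1.428×10^6 yr.

1.43×10^6 yr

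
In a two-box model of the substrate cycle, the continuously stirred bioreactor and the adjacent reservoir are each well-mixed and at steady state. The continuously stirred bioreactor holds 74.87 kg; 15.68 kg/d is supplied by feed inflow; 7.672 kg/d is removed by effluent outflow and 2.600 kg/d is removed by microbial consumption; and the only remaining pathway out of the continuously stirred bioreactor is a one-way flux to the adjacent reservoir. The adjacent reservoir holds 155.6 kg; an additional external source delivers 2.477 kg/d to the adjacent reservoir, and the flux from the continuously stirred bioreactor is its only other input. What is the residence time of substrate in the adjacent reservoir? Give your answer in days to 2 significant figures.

20 d

Balance the continuously stirred bioreactor: ΣF_in = 15.680 kg/d.
Flux to the adjacent reservoir = ΣF_in − (7.672 + 2.600) = 5.4080 kg/d.
Total input to the adjacent reservoir = 5.4080 + 2.477 = 7.8850 kg/d; at steady state this equals its total output.
τ = M / F = 155.6 / 7.8850 = 19.73 d.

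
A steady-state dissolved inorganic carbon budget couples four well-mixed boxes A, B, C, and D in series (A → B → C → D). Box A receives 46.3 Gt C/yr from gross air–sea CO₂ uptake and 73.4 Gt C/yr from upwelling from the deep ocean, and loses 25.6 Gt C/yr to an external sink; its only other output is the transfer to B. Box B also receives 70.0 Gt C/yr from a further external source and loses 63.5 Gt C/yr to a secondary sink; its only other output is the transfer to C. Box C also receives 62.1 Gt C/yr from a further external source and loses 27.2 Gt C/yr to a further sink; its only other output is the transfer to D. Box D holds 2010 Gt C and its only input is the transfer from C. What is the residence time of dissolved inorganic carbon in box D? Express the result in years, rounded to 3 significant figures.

14.8 yr

Box A: F(A→B) = (46.3 + 73.4) − 25.6 = 94.100 Gt C/yr.
Box B: F(B→C) = (94.100 + 70.0) − 63.5 = 100.60 Gt C/yr.
Box C: F(C→D) = (100.60 + 62.1) − 27.2 = 135.50 Gt C/yr.
Box D throughput = its input = 135.50 Gt C/yr; τ = 2010 / 135.50 = 14.83 yr.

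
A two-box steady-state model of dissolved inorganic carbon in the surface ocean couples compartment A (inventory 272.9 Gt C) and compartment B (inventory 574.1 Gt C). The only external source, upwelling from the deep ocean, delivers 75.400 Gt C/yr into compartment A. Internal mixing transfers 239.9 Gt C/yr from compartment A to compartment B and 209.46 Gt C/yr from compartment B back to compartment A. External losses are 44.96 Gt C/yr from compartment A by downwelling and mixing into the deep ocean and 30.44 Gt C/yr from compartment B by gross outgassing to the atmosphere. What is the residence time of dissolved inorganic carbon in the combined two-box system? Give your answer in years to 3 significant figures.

11.2 yr

Residence time in the combined system uses the total inventory and the total *external* removal — internal exchanges between the two boxes cancel.
M_total = 272.9 + 574.1 = 847.00 Gt C.
ΣF_external_out = 44.96 + 30.44 = 75.400 Gt C/yr.
τ = M_total / ΣF_ext = 847.00 / 75.400 = 11.23 yr.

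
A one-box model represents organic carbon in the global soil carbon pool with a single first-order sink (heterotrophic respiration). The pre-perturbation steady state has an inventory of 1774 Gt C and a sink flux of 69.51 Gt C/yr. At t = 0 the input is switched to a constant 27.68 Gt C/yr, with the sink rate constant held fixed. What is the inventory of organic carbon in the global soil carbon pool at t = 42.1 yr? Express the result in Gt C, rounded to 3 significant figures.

912 Gt C

Residence time τ = M₀/F₀ = 25.52 yr. The eventual steady state is M_∞ = M₀·(F₁/F₀) = 1774 × 27.68/69.51 = 706.44 Gt C.
The anomaly ΔM(t) = M(t) − M_∞ decays as ΔM₀·e^(−t/τ) with ΔM₀ = 1774 − 706.44 = 1068 Gt C.
At t = 42.1 yr, e^(−t/τ) = e^(−1.650) = 0.1921, so ΔM = 205.1 Gt C and M = 706.44 + 205.1 = 911.55 Gt C.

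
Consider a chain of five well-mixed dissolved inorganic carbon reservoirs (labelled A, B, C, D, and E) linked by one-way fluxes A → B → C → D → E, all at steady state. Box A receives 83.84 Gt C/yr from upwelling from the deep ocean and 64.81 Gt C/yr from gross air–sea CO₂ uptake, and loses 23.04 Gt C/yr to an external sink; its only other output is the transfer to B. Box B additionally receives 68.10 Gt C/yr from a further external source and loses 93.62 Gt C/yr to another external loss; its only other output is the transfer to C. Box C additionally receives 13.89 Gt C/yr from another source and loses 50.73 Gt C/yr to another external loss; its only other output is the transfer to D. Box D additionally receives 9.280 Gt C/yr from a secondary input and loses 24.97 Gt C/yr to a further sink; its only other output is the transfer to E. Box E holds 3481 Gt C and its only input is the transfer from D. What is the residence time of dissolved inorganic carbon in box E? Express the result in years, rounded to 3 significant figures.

73.2 yr

Box A: F(A→B) = (83.84 + 64.81) − 23.04 = 125.61 Gt C/yr.
Box B: F(B→C) = (125.61 + 68.10) − 93.62 = 100.09 Gt C/yr.
Box C: F(C→D) = (100.09 + 13.89) − 50.73 = 63.250 Gt C/yr.
Box D: F(D→E) = (63.250 + 9.280) − 24.97 = 47.560 Gt C/yr.
Box E throughput = its input = 47.560 Gt C/yr; τ = 3481 / 47.560 = 73.19 yr.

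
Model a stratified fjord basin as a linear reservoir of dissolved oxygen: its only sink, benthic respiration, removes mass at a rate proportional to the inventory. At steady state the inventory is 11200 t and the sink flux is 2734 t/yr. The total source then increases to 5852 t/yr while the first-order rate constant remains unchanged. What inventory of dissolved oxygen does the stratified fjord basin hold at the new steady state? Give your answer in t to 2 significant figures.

Rate constant k = F/M = 2734 / 11200 = 0.2441 yr⁻¹.
At the new steady state, source = k·M_new ⇒ M_new = 5852 / 0.2441 = 23970 t.
(Equivalently M_new = M × F_new/F_old = 11200 × 5852/2734.)

24000 t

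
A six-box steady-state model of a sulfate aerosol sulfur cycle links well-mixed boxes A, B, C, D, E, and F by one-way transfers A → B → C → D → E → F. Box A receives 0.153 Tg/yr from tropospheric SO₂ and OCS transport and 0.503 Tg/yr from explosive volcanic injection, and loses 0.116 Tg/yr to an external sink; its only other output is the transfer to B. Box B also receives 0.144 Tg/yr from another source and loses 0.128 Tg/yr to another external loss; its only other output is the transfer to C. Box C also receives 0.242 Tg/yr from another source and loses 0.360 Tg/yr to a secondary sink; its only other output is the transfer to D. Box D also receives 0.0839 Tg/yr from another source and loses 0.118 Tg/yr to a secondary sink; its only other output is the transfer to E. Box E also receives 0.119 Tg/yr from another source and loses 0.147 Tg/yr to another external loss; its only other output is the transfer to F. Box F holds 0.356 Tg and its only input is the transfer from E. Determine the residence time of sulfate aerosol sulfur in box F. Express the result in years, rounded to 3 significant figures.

Box A: F(A→B) = (0.153 + 0.503) − 0.116 = 0.54000 Tg/yr.
Box B: F(B→C) = (0.54000 + 0.144) − 0.128 = 0.55600 Tg/yr.
Box C: F(C→D) = (0.55600 + 0.242) − 0.360 = 0.43800 Tg/yr.
Box D: F(D→E) = (0.43800 + 0.0839) − 0.118 = 0.40390 Tg/yr.
Box E: F(E→F) = (0.40390 + 0.119) − 0.147 = 0.37590 Tg/yr.
Box F throughput = its input = 0.37590 Tg/yr; τ = 0.356 / 0.37590 = 0.9471 yr.

0.947 yr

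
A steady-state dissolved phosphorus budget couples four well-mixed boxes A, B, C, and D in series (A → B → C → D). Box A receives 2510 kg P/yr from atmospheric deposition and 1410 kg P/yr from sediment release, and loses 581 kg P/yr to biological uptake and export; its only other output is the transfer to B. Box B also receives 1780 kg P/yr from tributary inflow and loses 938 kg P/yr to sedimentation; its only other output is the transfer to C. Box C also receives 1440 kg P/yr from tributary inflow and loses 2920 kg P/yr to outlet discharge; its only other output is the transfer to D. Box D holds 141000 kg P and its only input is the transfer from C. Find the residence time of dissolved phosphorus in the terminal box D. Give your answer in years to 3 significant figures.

52.2 yr

Box A: F(A→B) = (2510 + 1410) − 581 = 3339.0 kg P/yr.
Box B: F(B→C) = (3339.0 + 1780) − 938 = 4181.0 kg P/yr.
Box C: F(C→D) = (4181.0 + 1440) − 2920 = 2701.0 kg P/yr.
Box D throughput = its input = 2701.0 kg P/yr; τ = 141000 / 2701.0 = 52.20 yr.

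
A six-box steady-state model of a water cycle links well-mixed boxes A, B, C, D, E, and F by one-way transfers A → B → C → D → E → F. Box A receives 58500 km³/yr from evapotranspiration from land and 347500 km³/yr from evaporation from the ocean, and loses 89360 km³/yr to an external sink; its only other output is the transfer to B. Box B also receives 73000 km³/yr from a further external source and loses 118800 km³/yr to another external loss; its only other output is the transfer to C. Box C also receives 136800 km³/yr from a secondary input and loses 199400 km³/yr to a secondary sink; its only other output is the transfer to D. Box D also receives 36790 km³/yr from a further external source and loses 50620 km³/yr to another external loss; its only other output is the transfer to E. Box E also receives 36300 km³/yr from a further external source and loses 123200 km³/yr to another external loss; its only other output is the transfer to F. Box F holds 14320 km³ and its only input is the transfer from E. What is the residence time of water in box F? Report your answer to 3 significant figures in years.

Box A: F(A→B) = (58500 + 347500) − 89360 = 316640 km³/yr.
Box B: F(B→C) = (316640 + 73000) − 118800 = 270840 km³/yr.
Box C: F(C→D) = (270840 + 136800) − 199400 = 208240 km³/yr.
Box D: F(D→E) = (208240 + 36790) − 50620 = 194410 km³/yr.
Box E: F(E→F) = (194410 + 36300) − 123200 = 107510 km³/yr.
Box F throughput = its input = 107510 km³/yr; τ = 14320 / 107510 = 0.1332 yr.

0.133 yr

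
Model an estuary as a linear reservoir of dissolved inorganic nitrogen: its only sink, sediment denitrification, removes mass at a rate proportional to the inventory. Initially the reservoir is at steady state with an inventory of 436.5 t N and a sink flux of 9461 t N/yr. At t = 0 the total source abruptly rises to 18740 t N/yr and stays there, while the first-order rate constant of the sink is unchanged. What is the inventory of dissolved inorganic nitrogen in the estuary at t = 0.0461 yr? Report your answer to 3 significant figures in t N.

τ = M₀/F₀ = 436.5/9461 = 0.04614 yr; rate constant k = 1/τ.
New steady state M_∞ = F₁/k = F₁·τ = 18740 × 0.04614 = 864.60 t N.
M(t) = M_∞ + (M₀ − M_∞)·e^(−t/τ); t/τ = 0.0461/0.04614 = 0.9992, so e^(−t/τ) = 0.3682.
M(t) = 864.60 − 428.1 × 0.3682 = 706.99 t N.

707 t N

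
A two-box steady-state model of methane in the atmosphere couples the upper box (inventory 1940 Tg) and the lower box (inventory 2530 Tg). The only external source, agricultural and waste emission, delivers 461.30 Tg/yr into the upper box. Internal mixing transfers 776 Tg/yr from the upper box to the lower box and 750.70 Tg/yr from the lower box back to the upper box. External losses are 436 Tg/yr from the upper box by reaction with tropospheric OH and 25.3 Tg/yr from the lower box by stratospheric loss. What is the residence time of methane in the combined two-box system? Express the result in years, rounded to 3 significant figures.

Treat the two boxes together as one reservoir: the mixing fluxes between them are internal recycling, so τ = ΣM / Σ(external losses).
M_total = 1940 + 2530 = 4470.0 Tg.
ΣF_external_out = 436 + 25.3 = 461.30 Tg/yr.
τ = M_total / ΣF_ext = 4470.0 / 461.30 = 9.690 yr.

9.69 yr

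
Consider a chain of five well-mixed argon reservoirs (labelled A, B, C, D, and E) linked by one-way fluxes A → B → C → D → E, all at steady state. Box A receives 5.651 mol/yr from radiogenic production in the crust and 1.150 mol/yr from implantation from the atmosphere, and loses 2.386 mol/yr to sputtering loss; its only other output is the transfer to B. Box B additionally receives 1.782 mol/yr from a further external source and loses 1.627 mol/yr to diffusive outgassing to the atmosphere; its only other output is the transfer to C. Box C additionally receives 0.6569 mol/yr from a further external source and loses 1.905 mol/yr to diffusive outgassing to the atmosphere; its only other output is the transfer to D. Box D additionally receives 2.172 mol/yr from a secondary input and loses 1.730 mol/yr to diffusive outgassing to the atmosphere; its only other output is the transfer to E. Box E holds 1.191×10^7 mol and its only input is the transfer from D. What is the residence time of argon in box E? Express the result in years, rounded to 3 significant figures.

3.16×10^6 yr

Box A: F(A→B) = (5.651 + 1.150) − 2.386 = 4.4150 mol/yr.
Box B: F(B→C) = (4.4150 + 1.782) − 1.627 = 4.5700 mol/yr.
Box C: F(C→D) = (4.5700 + 0.6569) − 1.905 = 3.3219 mol/yr.
Box D: F(D→E) = (3.3219 + 2.172) − 1.730 = 3.7639 mol/yr.
Box E throughput = its input = 3.7639 mol/yr; τ = 1.191×10^7 / 3.7639 = 3.164×10^6 yr.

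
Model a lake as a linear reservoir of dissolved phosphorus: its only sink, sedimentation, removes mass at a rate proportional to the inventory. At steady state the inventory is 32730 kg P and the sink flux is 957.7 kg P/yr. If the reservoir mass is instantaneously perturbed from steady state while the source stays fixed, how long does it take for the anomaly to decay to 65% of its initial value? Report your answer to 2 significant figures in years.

15 yr

For a linear reservoir the anomaly decays as exp(−t/τ) with τ = M/F = 32730/957.7 = 34.18 yr.
exp(−t/τ) = 0.65 ⇒ t = −τ ln(0.65) = 34.18 × 0.4308 = 14.72 yr.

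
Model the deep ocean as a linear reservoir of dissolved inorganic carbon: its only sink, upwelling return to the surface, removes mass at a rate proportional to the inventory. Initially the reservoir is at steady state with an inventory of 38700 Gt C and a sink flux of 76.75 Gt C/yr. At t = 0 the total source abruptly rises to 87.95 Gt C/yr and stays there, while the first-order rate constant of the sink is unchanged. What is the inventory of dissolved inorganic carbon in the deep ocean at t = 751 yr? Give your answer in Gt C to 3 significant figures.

43100 Gt C

Residence time τ = M₀/F₀ = 504.2 yr. The eventual steady state is M_∞ = M₀·(F₁/F₀) = 38700 × 87.95/76.75 = 44347 Gt C.
The anomaly ΔM(t) = M(t) − M_∞ decays as ΔM₀·e^(−t/τ) with ΔM₀ = 38700 − 44347 = −5647 Gt C.
At t = 751 yr, e^(−t/τ) = e^(−1.489) = 0.2255, so ΔM = −1274 Gt C and M = 44347 − 1274 = 43074 Gt C.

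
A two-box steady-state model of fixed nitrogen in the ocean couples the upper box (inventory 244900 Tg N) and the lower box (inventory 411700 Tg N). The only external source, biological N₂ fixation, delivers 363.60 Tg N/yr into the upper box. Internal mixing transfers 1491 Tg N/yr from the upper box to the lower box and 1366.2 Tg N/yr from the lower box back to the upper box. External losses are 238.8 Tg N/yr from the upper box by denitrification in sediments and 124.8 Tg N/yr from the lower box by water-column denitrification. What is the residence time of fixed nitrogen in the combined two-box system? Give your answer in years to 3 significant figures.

Residence time in the combined system uses the total inventory and the total *external* removal — internal exchanges between the two boxes cancel.
M_total = 244900 + 411700 = 656600 Tg N.
ΣF_external_out = 238.8 + 124.8 = 363.60 Tg N/yr.
τ = M_total / ΣF_ext = 656600 / 363.60 = 1806 yr.

1810 yr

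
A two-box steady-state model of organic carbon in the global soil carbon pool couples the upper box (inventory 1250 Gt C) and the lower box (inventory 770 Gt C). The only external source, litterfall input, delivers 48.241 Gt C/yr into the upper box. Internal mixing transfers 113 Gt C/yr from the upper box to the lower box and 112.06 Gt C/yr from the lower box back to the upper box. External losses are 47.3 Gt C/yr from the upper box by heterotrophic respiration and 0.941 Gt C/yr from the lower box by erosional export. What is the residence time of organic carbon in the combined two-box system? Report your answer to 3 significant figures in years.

41.9 yr

Residence time in the combined system uses the total inventory and the total *external* removal — internal exchanges between the two boxes cancel.
M_total = 1250 + 770 = 2020.0 Gt C.
ΣF_external_out = 47.3 + 0.941 = 48.241 Gt C/yr.
τ = M_total / ΣF_ext = 2020.0 / 48.241 = 41.87 yr.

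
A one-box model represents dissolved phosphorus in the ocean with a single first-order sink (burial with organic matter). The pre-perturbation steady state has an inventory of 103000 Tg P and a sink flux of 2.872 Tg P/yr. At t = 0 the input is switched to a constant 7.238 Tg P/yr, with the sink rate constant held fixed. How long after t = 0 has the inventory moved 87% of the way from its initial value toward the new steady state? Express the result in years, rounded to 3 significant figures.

τ = M₀/F₀ = 103000/2.872 = 35860 yr.
The remaining gap fraction is e^(−t/τ); 87% covered ⇒ e^(−t/τ) = 0.130.
t = −τ ln(0.130) = 35860 × 2.040 = 73170 yr.

73200 yr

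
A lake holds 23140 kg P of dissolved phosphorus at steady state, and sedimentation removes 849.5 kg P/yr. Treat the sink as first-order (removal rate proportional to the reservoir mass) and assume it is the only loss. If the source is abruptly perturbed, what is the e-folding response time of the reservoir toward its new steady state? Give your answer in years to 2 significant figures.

27 yr

For a linear reservoir the response time equals the residence time τ = M/F.
τ = 23140 / 849.5 = 27.24 yr.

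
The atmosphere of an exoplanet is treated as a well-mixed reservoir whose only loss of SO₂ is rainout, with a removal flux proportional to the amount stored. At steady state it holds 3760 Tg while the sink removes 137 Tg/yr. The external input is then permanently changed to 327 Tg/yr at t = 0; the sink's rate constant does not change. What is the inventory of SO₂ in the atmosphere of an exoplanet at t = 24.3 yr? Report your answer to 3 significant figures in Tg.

6820 Tg

τ = M₀/F₀ = 3760/137 = 27.45 yr; rate constant k = 1/τ.
New steady state M_∞ = F₁/k = F₁·τ = 327 × 27.45 = 8974.6 Tg.
M(t) = M_∞ + (M₀ − M_∞)·e^(−t/τ); t/τ = 24.3/27.45 = 0.8854, so e^(−t/τ) = 0.4125.
M(t) = 8974.6 − 5215 × 0.4125 = 6823.3 Tg.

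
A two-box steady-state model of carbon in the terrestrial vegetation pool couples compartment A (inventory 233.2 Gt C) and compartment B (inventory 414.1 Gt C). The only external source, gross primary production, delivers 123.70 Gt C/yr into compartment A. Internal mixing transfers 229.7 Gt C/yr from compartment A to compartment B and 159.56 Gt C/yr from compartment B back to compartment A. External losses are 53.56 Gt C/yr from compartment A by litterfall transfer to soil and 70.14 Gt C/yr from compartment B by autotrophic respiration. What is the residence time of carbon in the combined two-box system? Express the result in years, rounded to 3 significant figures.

5.23 yr

Treat the two boxes together as one reservoir: the mixing fluxes between them are internal recycling, so τ = ΣM / Σ(external losses).
M_total = 233.2 + 414.1 = 647.30 Gt C.
ΣF_external_out = 53.56 + 70.14 = 123.70 Gt C/yr.
τ = M_total / ΣF_ext = 647.30 / 123.70 = 5.233 yr.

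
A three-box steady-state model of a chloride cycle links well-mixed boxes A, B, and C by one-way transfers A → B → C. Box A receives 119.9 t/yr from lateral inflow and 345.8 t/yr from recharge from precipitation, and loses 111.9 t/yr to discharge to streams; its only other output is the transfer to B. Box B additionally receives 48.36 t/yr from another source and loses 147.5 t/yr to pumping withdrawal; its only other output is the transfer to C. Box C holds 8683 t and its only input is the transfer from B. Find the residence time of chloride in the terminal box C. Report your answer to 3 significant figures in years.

34.1 yr

Box A: F(A→B) = (119.9 + 345.8) − 111.9 = 353.80 t/yr.
Box B: F(B→C) = (353.80 + 48.36) − 147.5 = 254.66 t/yr.
Box C throughput = its input = 254.66 t/yr; τ = 8683 / 254.66 = 34.10 yr.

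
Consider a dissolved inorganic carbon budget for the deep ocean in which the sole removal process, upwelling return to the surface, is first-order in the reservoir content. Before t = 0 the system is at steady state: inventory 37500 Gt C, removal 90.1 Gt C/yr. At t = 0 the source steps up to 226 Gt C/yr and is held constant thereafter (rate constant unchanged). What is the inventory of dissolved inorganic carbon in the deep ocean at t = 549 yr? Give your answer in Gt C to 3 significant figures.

The sink rate constant is k = F₀/M₀ = 90.1/37500 = 0.002403 yr⁻¹.
Solving dM/dt = F₁ − kM with M(0) = M₀ gives M(t) = F₁/k + (M₀ − F₁/k)·e^(−kt).
F₁/k = 226/0.002403 = 94062 Gt C; kt = 0.002403 × 549 = 1.319, e^(−kt) = 0.2674.
M(549) = 94062 + (37500 − 94062) × 0.2674 = 94062 − 15120 = 78938 Gt C.

78900 Gt C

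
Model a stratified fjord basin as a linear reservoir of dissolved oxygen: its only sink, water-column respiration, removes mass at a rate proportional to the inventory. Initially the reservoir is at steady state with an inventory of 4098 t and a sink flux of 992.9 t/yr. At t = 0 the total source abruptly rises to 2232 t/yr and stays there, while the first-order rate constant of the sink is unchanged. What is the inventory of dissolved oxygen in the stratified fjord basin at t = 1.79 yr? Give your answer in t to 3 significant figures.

The sink rate constant is k = F₀/M₀ = 992.9/4098 = 0.2423 yr⁻¹.
Solving dM/dt = F₁ − kM with M(0) = M₀ gives M(t) = F₁/k + (M₀ − F₁/k)·e^(−kt).
F₁/k = 2232/0.2423 = 9212.1 t; kt = 0.2423 × 1.79 = 0.4337, e^(−kt) = 0.6481.
M(1.79) = 9212.1 + (4098 − 9212.1) × 0.6481 = 9212.1 − 3315 = 5897.6 t.

5900 t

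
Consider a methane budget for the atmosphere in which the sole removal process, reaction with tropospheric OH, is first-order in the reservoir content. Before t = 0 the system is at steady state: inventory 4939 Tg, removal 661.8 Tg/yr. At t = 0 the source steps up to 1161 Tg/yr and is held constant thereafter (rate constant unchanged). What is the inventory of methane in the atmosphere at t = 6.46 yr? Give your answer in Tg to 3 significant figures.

The sink rate constant is k = F₀/M₀ = 661.8/4939 = 0.1340 yr⁻¹.
Solving dM/dt = F₁ − kM with M(0) = M₀ gives M(t) = F₁/k + (M₀ − F₁/k)·e^(−kt).
F₁/k = 1161/0.1340 = 8664.5 Tg; kt = 0.1340 × 6.46 = 0.8656, e^(−kt) = 0.4208.
M(6.46) = 8664.5 + (4939 − 8664.5) × 0.4208 = 8664.5 − 1568 = 7096.8 Tg.

7100 Tg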